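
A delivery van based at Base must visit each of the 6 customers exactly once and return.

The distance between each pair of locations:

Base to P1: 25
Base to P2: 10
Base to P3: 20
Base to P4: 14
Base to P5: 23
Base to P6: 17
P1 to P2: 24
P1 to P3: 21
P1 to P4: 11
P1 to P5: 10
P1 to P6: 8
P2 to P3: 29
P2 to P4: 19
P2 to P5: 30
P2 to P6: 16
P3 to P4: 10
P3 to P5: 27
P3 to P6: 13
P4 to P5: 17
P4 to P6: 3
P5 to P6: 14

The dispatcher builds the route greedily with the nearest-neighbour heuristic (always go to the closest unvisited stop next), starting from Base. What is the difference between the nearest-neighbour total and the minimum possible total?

Base: P2=10, P4=14, P6=17, P3=20, P5=23, P1=25 ⇒ P2
P2: P6=16, P4=19, P1=24, P3=29, P5=30 ⇒ P6
P6: P4=3, P1=8, P3=13, P5=14 ⇒ P4
P4: P3=10, P1=11, P5=17 ⇒ P3
P3: P1=21, P5=27 ⇒ P1
P1: P5=10 ⇒ P5
NN route Base → P2 → P6 → P4 → P3 → P1 → P5 → Base costs 93.
Optimal: Base → P2 → P1 → P5 → P6 → P4 → P3 → Base costs 91 (by enumerating all 360 distinct tours).
Excess = 93 − 91 = 2.

The nearest-neighbour route is 2 longer than optimal.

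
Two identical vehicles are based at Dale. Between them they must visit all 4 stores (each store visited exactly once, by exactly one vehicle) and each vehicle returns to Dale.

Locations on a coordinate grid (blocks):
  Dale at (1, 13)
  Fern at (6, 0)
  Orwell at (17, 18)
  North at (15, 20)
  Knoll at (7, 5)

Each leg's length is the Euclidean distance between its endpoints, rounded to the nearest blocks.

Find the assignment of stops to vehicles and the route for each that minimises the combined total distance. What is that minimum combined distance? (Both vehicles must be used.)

Try each way of splitting the stops between the two vehicles (each non-empty) and, for each split, find the best tour for each vehicle:
  {Fern} + {Orwell, North, Knoll}: 28 + 45 = 73
  {Orwell} + {Fern, North, Knoll}: 34 + 52 = 86
  {Fern, Orwell} + {North, Knoll}: 52 + 43 = 95
  {North} + {Fern, Orwell, Knoll}: 32 + 52 = 84
  {Fern, North} + {Orwell, Knoll}: 52 + 43 = 95
  {Orwell, North} + {Fern, Knoll}: 36 + 29 = 65
  … (7 splits in total)
Best: vehicle 1 Dale → Orwell → North → Dale = 36; vehicle 2 Dale → Fern → Knoll → Dale = 29; combined 65.

Minimum combined distance: 65 blocks.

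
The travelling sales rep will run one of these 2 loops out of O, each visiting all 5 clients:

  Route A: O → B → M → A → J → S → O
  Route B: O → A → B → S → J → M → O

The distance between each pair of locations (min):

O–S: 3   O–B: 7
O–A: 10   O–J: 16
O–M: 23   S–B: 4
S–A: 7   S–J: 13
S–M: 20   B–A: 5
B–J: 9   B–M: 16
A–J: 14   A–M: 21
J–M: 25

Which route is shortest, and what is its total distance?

74 min — Route A is the shortest.

Route A: 7 + 16 + 21 + 14 + 13 + 3 = 74
Route B: 10 + 5 + 4 + 13 + 25 + 23 = 80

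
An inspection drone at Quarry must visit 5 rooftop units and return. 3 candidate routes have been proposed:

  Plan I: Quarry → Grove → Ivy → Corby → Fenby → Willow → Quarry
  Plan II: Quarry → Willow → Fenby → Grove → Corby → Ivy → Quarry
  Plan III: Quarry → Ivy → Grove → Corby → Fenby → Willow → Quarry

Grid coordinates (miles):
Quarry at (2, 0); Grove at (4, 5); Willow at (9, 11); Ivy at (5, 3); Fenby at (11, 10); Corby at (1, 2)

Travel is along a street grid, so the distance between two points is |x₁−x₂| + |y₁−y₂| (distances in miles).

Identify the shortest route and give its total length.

Plan I: 7 + 3 + 5 + 18 + 3 + 18 = 54
Plan II: 18 + 3 + 12 + 6 + 5 + 6 = 50
Plan III: 6 + 3 + 6 + 18 + 3 + 18 = 54

50 miles — Plan II is the shortest.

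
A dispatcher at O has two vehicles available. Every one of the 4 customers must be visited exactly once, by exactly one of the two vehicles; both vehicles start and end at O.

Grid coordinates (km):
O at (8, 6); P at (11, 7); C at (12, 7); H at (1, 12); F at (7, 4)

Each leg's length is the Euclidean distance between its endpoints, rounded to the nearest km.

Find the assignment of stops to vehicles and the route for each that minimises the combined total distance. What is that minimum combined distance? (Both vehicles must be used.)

29 km — the smallest possible combined total.

There are 2^3 − 1 = 7 ways to divide the 4 stops into two non-empty groups. For each, the best each vehicle can do is its own shortest tour through its group:
  {P} + {C, H, F}: 6 + 28 = 34
  {C} + {P, H, F}: 8 + 26 = 34
  {P, C} + {H, F}: 8 + 21 = 29
  {H} + {P, C, F}: 18 + 12 = 30
  {P, H} + {C, F}: 23 + 12 = 35
  {C, H} + {P, F}: 25 + 10 = 35
  … (7 splits in total)
Best: vehicle 1 O → P → C → O = 8; vehicle 2 O → H → F → O = 21; combined 29.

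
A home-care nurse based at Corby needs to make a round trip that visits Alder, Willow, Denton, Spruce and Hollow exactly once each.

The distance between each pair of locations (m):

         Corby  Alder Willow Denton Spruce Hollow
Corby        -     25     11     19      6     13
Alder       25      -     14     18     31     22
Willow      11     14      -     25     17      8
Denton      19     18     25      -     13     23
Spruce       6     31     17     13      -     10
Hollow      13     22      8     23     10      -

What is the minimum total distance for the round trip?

Shortest round trip = 72 m.

There are 60 distinct closed tours to check (reversals are equivalent).
Corby→Alder→Willow→Denton→Spruce→Hollow→Corby: 25+14+25+13+10+13 = 100
Corby→Alder→Willow→Denton→Hollow→Spruce→Corby: 25+14+25+23+10+6 = 103
Corby→Alder→Willow→Spruce→Denton→Hollow→Corby: 25+14+17+13+23+13 = 105
Corby→Alder→Willow→Spruce→Hollow→Denton→Corby: 25+14+17+10+23+19 = 108
Corby→Alder→Willow→Hollow→Denton→Spruce→Corby: 25+14+8+23+13+6 = 89
Corby→Alder→Willow→Hollow→Spruce→Denton→Corby: 25+14+8+10+13+19 = 89
Corby→Alder→Denton→Willow→Spruce→Hollow→Corby: 25+18+25+17+10+13 = 108
Corby→Alder→Denton→Willow→Hollow→Spruce→Corby: 25+18+25+8+10+6 = 92
Corby→Alder→Denton→Spruce→Willow→Hollow→Corby: 25+18+13+17+8+13 = 94
Corby→Alder→Denton→Spruce→Hollow→Willow→Corby: 25+18+13+10+8+11 = 85
Corby→Alder→Denton→Hollow→Willow→Spruce→Corby: 25+18+23+8+17+6 = 97
Corby→Alder→Denton→Hollow→Spruce→Willow→Corby: 25+18+23+10+17+11 = 104
Corby→Alder→Spruce→Willow→Denton→Hollow→Corby: 25+31+17+25+23+13 = 134
Corby→Alder→Spruce→Willow→Hollow→Denton→Corby: 25+31+17+8+23+19 = 123
… (46 more)
Corby→Spruce→Denton→Alder→Willow→Hollow→Corby: 6+13+18+14+8+13 = 72  ← best
The minimum is 72.
One optimal route: Corby → Spruce → Denton → Alder → Willow → Hollow → Corby (or its reverse).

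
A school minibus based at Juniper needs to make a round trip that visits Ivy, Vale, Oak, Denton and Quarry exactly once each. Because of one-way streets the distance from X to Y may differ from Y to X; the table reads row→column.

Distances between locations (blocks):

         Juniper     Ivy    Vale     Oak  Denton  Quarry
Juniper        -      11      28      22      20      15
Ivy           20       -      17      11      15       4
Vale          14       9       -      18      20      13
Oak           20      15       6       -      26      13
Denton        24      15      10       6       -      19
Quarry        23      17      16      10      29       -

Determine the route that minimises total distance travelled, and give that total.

Shortest round trip = 68 blocks.

Juniper → Ivy → Vale → Oak → Denton → Quarry → Juniper: 11+17+18+26+19+23 = 114
Juniper → Ivy → Vale → Oak → Quarry → Denton → Juniper: 11+17+18+13+29+24 = 112
Juniper → Ivy → Vale → Denton → Oak → Quarry → Juniper: 11+17+20+6+13+23 = 90
Juniper → Ivy → Vale → Denton → Quarry → Oak → Juniper: 11+17+20+19+10+20 = 97
Juniper → Ivy → Vale → Quarry → Oak → Denton → Juniper: 11+17+13+10+26+24 = 101
Juniper → Ivy → Vale → Quarry → Denton → Oak → Juniper: 11+17+13+29+6+20 = 96
Juniper → Ivy → Oak → Vale → Denton → Quarry → Juniper: 11+11+6+20+19+23 = 90
Juniper → Ivy → Oak → Vale → Quarry → Denton → Juniper: 11+11+6+13+29+24 = 94
Juniper → Ivy → Oak → Denton → Vale → Quarry → Juniper: 11+11+26+10+13+23 = 94
Juniper → Ivy → Oak → Denton → Quarry → Vale → Juniper: 11+11+26+19+16+14 = 97
Juniper → Ivy → Oak → Quarry → Vale → Denton → Juniper: 11+11+13+16+20+24 = 95
Juniper → Ivy → Oak → Quarry → Denton → Vale → Juniper: 11+11+13+29+10+14 = 88
Juniper → Ivy → Denton → Vale → Oak → Quarry → Juniper: 11+15+10+18+13+23 = 90
Juniper → Ivy → Denton → Vale → Quarry → Oak → Juniper: 11+15+10+13+10+20 = 79
… (106 more)
Juniper → Denton → Oak → Vale → Ivy → Quarry → Juniper: 20+6+6+9+4+23 = 68  ← best
The minimum is 68.
One optimal route: Juniper → Denton → Oak → Vale → Ivy → Quarry → Juniper.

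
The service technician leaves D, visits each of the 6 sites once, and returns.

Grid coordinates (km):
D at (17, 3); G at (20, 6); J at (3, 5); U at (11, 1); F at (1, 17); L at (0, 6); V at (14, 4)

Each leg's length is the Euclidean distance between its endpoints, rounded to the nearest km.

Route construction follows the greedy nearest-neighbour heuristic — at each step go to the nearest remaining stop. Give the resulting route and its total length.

56 km along D → V → U → J → L → F → G → D.

D → [V:3 / G:4 / U:6 / J:14 / L:17 / F:21] → V (3)
V → [U:4 / G:6 / J:11 / L:14 / F:18] → U (4)
U → [J:9 / G:10 / L:12 / F:19] → J (9)
J → [L:3 / F:12 / G:17] → L (3)
L → [F:11 / G:20] → F (11)
F → [G:22] → G (22)
Return G→D: 4.
Total = 3 + 4 + 9 + 3 + 11 + 22 + 4 = 56.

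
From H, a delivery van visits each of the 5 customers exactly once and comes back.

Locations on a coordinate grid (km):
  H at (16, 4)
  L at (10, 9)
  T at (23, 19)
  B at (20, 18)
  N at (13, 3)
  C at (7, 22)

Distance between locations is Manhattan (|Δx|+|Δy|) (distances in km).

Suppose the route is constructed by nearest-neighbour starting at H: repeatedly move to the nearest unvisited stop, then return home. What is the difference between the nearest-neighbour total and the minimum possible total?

The nearest-neighbour route is 2 km longer than optimal.

H: N=4, L=11, B=18, T=22, C=27 ⇒ N
N: L=9, B=22, C=25, T=26 ⇒ L
L: C=16, B=19, T=23 ⇒ C
C: B=17, T=19 ⇒ B
B: T=4 ⇒ T
NN route H → N → L → C → B → T → H costs 72.
Optimal: H → B → T → C → L → N → H costs 70 (by enumerating all 60 distinct tours).
Excess = 72 − 70 = 2.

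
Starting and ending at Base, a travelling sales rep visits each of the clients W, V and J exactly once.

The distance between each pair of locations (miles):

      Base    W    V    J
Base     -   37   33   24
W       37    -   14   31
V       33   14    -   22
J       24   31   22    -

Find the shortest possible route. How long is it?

There are 3 distinct closed tours to check (reversals are equivalent).
Base - W - V - J - Base: 37+14+22+24 = 97
Base - W - J - V - Base: 37+31+22+33 = 123
Base - V - W - J - Base: 33+14+31+24 = 102
The minimum is 97.
One optimal route: Base → W → V → J → Base (or its reverse).

Shortest round trip = 97 miles.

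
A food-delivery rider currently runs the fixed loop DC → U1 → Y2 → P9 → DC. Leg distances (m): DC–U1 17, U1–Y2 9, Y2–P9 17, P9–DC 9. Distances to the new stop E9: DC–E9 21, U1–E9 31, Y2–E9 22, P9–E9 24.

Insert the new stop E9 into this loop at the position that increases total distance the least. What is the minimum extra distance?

Insertion cost between consecutive stops i–j is d(i,E9) + d(E9,j) − d(i,j):
  between DC and U1: 21 + 31 − 17 = 35
  between U1 and Y2: 31 + 22 − 9 = 44
  between Y2 and P9: 22 + 24 − 17 = 29
  between P9 and DC: 24 + 21 − 9 = 36
Cheapest insertion is between Y2 and P9, adding 29.
New total = 52 + 29 = 81.

Minimum extra distance: 29 m, inserting E9 between Y2 and P9.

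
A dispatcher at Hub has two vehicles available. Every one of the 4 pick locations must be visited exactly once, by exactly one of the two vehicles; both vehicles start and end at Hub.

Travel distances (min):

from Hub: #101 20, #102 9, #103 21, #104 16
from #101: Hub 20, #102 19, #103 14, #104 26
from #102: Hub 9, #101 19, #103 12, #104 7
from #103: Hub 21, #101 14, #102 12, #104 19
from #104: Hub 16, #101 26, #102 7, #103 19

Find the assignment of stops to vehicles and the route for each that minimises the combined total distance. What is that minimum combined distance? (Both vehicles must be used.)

87 min — the smallest possible combined total.

There are 2^3 − 1 = 7 ways to divide the 4 stops into two non-empty groups. For each, the best each vehicle can do is its own shortest tour through its group:
  {#101} + {#102, #103, #104}: 40 + 56 = 96
  {#102} + {#101, #103, #104}: 18 + 69 = 87
  {#101, #102} + {#103, #104}: 48 + 56 = 104
  {#103} + {#101, #102, #104}: 42 + 62 = 104
  {#101, #103} + {#102, #104}: 55 + 32 = 87
  {#102, #103} + {#101, #104}: 42 + 62 = 104
  … (7 splits in total)
Best: vehicle 1 Hub → #102 → Hub = 18; vehicle 2 Hub → #101 → #103 → #104 → Hub = 69; combined 87.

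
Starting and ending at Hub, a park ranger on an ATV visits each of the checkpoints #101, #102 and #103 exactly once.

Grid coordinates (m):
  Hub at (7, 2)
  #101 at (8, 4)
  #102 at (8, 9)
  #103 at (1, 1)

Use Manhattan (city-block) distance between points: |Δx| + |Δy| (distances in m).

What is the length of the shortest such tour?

Hub - #101 - #102 - #103 - Hub: 3+5+15+7 = 30
Hub - #101 - #103 - #102 - Hub: 3+10+15+8 = 36
Hub - #102 - #101 - #103 - Hub: 8+5+10+7 = 30
The minimum is 30.
One optimal route: Hub → #101 → #102 → #103 → Hub (or its reverse).

Shortest round trip = 30 m.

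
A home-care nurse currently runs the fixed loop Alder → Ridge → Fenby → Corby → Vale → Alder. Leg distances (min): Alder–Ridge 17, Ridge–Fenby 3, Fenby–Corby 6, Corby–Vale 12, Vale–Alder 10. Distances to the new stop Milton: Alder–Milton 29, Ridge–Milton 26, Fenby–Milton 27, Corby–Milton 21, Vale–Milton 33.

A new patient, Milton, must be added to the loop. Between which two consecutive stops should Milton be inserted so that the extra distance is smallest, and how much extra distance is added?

Insertion cost between consecutive stops i–j is d(i,Milton) + d(Milton,j) − d(i,j):
  between Alder and Ridge: 29 + 26 − 17 = 38
  between Ridge and Fenby: 26 + 27 − 3 = 50
  between Fenby and Corby: 27 + 21 − 6 = 42
  between Corby and Vale: 21 + 33 − 12 = 42
  between Vale and Alder: 33 + 29 − 10 = 52
Cheapest insertion is between Alder and Ridge, adding 38.
New total = 48 + 38 = 86.

+38 min — insert Milton between Alder and Ridge.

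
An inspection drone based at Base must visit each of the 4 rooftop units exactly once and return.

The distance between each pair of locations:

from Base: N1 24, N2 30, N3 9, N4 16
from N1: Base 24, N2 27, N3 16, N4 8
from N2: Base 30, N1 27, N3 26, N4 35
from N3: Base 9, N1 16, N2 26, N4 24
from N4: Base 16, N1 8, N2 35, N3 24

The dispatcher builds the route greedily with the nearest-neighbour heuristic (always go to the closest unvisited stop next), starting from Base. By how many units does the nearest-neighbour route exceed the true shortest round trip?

The nearest-neighbour route is 12 longer than optimal.

From Base: N3=9, N4=16, N1=24, N2=30 → choose N3 (9).
From N3: N1=16, N4=24, N2=26 → choose N1 (16).
From N1: N4=8, N2=27 → choose N4 (8).
From N4: N2=35 → choose N2 (35).
NN route Base → N3 → N1 → N4 → N2 → Base costs 98.
Optimal: Base → N3 → N2 → N1 → N4 → Base costs 86 (by enumerating all 12 distinct tours).
Excess = 98 − 86 = 12.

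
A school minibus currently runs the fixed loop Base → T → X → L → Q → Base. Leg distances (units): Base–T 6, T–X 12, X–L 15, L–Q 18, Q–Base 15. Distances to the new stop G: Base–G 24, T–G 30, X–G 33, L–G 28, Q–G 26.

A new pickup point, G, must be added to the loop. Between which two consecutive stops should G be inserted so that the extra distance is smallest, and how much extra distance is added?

Adding 35 by placing G on the Q–Base leg.

Insertion cost between consecutive stops i–j is d(i,G) + d(G,j) − d(i,j):
  between Base and T: 24 + 30 − 6 = 48
  between T and X: 30 + 33 − 12 = 51
  between X and L: 33 + 28 − 15 = 46
  between L and Q: 28 + 26 − 18 = 36
  between Q and Base: 26 + 24 − 15 = 35
Cheapest insertion is between Q and Base, adding 35.
New total = 66 + 35 = 101.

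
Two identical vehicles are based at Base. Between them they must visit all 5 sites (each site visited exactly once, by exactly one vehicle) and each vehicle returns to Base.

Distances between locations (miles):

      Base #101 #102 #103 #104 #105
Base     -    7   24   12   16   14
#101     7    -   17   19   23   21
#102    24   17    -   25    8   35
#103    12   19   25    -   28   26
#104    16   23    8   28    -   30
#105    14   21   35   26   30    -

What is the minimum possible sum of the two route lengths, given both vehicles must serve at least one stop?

Try each way of splitting the stops between the two vehicles (each non-empty) and, for each split, find the best tour for each vehicle:
  {#101} + {#102, #103, #104, #105}: 14 + 89 = 103
  {#102} + {#101, #103, #104, #105}: 48 + 98 = 146
  {#101, #102} + {#103, #104, #105}: 48 + 84 = 132
  {#103} + {#101, #102, #104, #105}: 24 + 76 = 100
  {#101, #103} + {#102, #104, #105}: 38 + 73 = 111
  {#102, #103} + {#101, #104, #105}: 61 + 74 = 135
  … (15 splits in total)
Best: vehicle 1 Base → #103 → Base = 24; vehicle 2 Base → #101 → #102 → #104 → #105 → Base = 76; combined 100.

100 miles — the smallest possible combined total.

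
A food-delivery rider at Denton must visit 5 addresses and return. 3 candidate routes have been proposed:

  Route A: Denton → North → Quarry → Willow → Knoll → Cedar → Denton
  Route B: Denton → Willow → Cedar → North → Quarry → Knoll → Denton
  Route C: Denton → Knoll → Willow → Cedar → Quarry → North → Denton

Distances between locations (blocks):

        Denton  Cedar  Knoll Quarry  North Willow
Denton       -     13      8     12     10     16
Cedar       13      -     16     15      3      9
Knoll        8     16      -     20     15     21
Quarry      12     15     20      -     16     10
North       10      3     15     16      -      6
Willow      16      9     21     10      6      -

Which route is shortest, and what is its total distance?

Route A: 10 + 16 + 10 + 21 + 16 + 13 = 86
Route B: 16 + 9 + 3 + 16 + 20 + 8 = 72
Route C: 8 + 21 + 9 + 15 + 16 + 10 = 79

Shortest is Route B, total 72 blocks.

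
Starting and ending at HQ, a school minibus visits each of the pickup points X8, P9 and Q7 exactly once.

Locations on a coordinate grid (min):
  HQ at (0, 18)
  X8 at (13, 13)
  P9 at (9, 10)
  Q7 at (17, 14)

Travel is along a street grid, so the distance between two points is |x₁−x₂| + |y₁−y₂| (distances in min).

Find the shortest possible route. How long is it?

With 3 stops there are 3!/2 = 3 distinct round trips (a route and its reverse cost the same).
HQ → X8 → P9 → Q7 → HQ: 18+7+12+21 = 58
HQ → X8 → Q7 → P9 → HQ: 18+5+12+17 = 52
HQ → P9 → X8 → Q7 → HQ: 17+7+5+21 = 50
The minimum is 50.
One optimal route: HQ → P9 → X8 → Q7 → HQ (or its reverse).

50 min — the shortest possible round trip.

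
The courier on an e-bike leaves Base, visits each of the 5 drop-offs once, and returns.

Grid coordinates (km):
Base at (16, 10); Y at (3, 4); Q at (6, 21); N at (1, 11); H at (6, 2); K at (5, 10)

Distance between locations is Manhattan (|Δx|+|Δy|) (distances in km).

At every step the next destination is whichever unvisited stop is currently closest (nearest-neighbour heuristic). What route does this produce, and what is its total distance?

Base → [K:11 / N:16 / H:18 / Y:19 / Q:21] → K (11)
K → [N:5 / Y:8 / H:9 / Q:12] → N (5)
N → [Y:9 / H:14 / Q:15] → Y (9)
Y → [H:5 / Q:20] → H (5)
H → [Q:19] → Q (19)
Return Q→Base: 21.
Total = 11 + 5 + 9 + 5 + 19 + 21 = 70.

Total distance 70 km via the nearest-neighbour route Base → K → N → Y → H → Q → Base.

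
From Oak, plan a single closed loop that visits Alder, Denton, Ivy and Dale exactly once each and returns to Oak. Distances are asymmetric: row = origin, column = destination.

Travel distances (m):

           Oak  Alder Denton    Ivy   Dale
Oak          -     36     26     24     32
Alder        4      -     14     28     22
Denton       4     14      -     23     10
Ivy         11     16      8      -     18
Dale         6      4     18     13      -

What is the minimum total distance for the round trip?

Oak → Alder → Denton → Ivy → Dale → Oak: 36+14+23+18+6 = 97
Oak → Alder → Denton → Dale → Ivy → Oak: 36+14+10+13+11 = 84
Oak → Alder → Ivy → Denton → Dale → Oak: 36+28+8+10+6 = 88
Oak → Alder → Ivy → Dale → Denton → Oak: 36+28+18+18+4 = 104
Oak → Alder → Dale → Denton → Ivy → Oak: 36+22+18+23+11 = 110
Oak → Alder → Dale → Ivy → Denton → Oak: 36+22+13+8+4 = 83
Oak → Denton → Alder → Ivy → Dale → Oak: 26+14+28+18+6 = 92
Oak → Denton → Alder → Dale → Ivy → Oak: 26+14+22+13+11 = 86
Oak → Denton → Ivy → Alder → Dale → Oak: 26+23+16+22+6 = 93
Oak → Denton → Ivy → Dale → Alder → Oak: 26+23+18+4+4 = 75
Oak → Denton → Dale → Alder → Ivy → Oak: 26+10+4+28+11 = 79
Oak → Denton → Dale → Ivy → Alder → Oak: 26+10+13+16+4 = 69
Oak → Ivy → Alder → Denton → Dale → Oak: 24+16+14+10+6 = 70
Oak → Ivy → Alder → Dale → Denton → Oak: 24+16+22+18+4 = 84
… (10 more)
Oak → Ivy → Denton → Dale → Alder → Oak: 24+8+10+4+4 = 50  ← best
The minimum is 50.
One optimal route: Oak → Ivy → Denton → Dale → Alder → Oak.

Minimum total distance: 50 m.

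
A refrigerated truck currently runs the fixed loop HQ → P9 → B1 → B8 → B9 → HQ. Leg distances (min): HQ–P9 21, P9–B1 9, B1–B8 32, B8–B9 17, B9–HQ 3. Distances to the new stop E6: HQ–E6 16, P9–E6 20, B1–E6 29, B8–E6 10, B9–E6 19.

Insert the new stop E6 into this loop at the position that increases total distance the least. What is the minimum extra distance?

Insertion cost between consecutive stops i–j is d(i,E6) + d(E6,j) − d(i,j):
  between HQ and P9: 16 + 20 − 21 = 15
  between P9 and B1: 20 + 29 − 9 = 40
  between B1 and B8: 29 + 10 − 32 = 7
  between B8 and B9: 10 + 19 − 17 = 12
  between B9 and HQ: 19 + 16 − 3 = 32
Cheapest insertion is between B1 and B8, adding 7.
New total = 82 + 7 = 89.

+7 min — insert E6 between B1 and B8.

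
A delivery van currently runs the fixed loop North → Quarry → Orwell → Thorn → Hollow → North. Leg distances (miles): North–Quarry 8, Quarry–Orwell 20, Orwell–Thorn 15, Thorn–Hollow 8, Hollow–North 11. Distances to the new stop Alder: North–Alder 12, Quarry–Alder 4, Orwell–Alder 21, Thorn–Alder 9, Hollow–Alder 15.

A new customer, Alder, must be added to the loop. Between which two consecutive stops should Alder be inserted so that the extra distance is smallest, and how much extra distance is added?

Adding 5 miles by placing Alder on the Quarry–Orwell leg.

Insertion cost between consecutive stops i–j is d(i,Alder) + d(Alder,j) − d(i,j):
  between North and Quarry: 12 + 4 − 8 = 8
  between Quarry and Orwell: 4 + 21 − 20 = 5
  between Orwell and Thorn: 21 + 9 − 15 = 15
  between Thorn and Hollow: 9 + 15 − 8 = 16
  between Hollow and North: 15 + 12 − 11 = 16
Cheapest insertion is between Quarry and Orwell, adding 5.
New total = 62 + 5 = 67.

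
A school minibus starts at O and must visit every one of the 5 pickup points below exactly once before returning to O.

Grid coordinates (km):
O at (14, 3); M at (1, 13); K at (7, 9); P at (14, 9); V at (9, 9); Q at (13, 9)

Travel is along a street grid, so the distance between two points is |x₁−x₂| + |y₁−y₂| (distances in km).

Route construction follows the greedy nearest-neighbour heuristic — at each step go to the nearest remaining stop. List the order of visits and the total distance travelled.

Total distance 46 km via the nearest-neighbour route O → P → Q → V → K → M → O.

O → [P:6 / Q:7 / V:11 / K:13 / M:23] → P (6)
P → [Q:1 / V:5 / K:7 / M:17] → Q (1)
Q → [V:4 / K:6 / M:16] → V (4)
V → [K:2 / M:12] → K (2)
K → [M:10] → M (10)
Return M→O: 23.
Total = 6 + 1 + 4 + 2 + 10 + 23 = 46.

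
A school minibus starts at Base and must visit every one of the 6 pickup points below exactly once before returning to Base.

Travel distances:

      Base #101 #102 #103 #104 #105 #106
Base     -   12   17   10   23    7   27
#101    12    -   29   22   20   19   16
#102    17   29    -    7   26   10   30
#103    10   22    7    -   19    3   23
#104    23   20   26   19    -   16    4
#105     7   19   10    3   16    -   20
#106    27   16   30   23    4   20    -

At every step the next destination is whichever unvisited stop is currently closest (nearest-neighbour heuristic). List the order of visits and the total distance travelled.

Nearest-neighbour total = 75; route Base → #105 → #103 → #102 → #104 → #106 → #101 → Base.

At Base the remaining stops are #105 7, #103 10, #101 12, #102 17, #104 23, #106 27; go to #105.
At #105 the remaining stops are #103 3, #102 10, #104 16, #101 19, #106 20; go to #103.
At #103 the remaining stops are #102 7, #104 19, #101 22, #106 23; go to #102.
At #102 the remaining stops are #104 26, #101 29, #106 30; go to #104.
At #104 the remaining stops are #106 4, #101 20; go to #106.
At #106 the remaining stops are #101 16; go to #101.
Return #101→Base: 12.
Total = 7 + 3 + 7 + 26 + 4 + 16 + 12 = 75.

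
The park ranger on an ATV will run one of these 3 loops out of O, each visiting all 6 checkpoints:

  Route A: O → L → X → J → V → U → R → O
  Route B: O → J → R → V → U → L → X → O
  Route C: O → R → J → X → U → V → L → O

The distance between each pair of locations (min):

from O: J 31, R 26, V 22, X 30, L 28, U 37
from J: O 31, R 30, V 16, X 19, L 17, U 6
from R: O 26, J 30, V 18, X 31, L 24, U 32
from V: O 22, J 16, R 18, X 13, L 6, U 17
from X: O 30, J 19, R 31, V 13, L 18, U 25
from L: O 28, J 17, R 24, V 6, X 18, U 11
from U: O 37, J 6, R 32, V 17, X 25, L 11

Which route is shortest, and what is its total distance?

Shortest is Route C, total 151 min.

Route A: 28 + 18 + 19 + 16 + 17 + 32 + 26 = 156
Route B: 31 + 30 + 18 + 17 + 11 + 18 + 30 = 155
Route C: 26 + 30 + 19 + 25 + 17 + 6 + 28 = 151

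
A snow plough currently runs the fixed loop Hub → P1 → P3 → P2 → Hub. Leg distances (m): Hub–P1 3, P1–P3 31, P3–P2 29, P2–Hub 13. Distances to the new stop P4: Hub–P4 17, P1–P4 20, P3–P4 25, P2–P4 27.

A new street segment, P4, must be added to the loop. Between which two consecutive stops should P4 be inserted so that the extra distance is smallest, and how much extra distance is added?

Insertion cost between consecutive stops i–j is d(i,P4) + d(P4,j) − d(i,j):
  between Hub and P1: 17 + 20 − 3 = 34
  between P1 and P3: 20 + 25 − 31 = 14
  between P3 and P2: 25 + 27 − 29 = 23
  between P2 and Hub: 27 + 17 − 13 = 31
Cheapest insertion is between P1 and P3, adding 14.
New total = 76 + 14 = 90.

+14 m — insert P4 between P1 and P3.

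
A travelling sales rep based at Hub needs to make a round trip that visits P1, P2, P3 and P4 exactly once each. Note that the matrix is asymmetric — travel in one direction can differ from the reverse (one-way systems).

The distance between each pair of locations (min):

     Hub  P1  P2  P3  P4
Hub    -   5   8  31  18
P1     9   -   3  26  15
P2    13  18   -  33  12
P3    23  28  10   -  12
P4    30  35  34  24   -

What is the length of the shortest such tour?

67 min — the shortest possible round trip.

Hub - P1 - P2 - P3 - P4 - Hub: 5+3+33+12+30 = 83
Hub - P1 - P2 - P4 - P3 - Hub: 5+3+12+24+23 = 67
Hub - P1 - P3 - P2 - P4 - Hub: 5+26+10+12+30 = 83
Hub - P1 - P3 - P4 - P2 - Hub: 5+26+12+34+13 = 90
Hub - P1 - P4 - P2 - P3 - Hub: 5+15+34+33+23 = 110
Hub - P1 - P4 - P3 - P2 - Hub: 5+15+24+10+13 = 67
Hub - P2 - P1 - P3 - P4 - Hub: 8+18+26+12+30 = 94
Hub - P2 - P1 - P4 - P3 - Hub: 8+18+15+24+23 = 88
Hub - P2 - P3 - P1 - P4 - Hub: 8+33+28+15+30 = 114
Hub - P2 - P3 - P4 - P1 - Hub: 8+33+12+35+9 = 97
Hub - P2 - P4 - P1 - P3 - Hub: 8+12+35+26+23 = 104
Hub - P2 - P4 - P3 - P1 - Hub: 8+12+24+28+9 = 81
Hub - P3 - P1 - P2 - P4 - Hub: 31+28+3+12+30 = 104
Hub - P3 - P1 - P4 - P2 - Hub: 31+28+15+34+13 = 121
… (10 more)
The minimum is 67.
One optimal route: Hub → P1 → P2 → P4 → P3 → Hub.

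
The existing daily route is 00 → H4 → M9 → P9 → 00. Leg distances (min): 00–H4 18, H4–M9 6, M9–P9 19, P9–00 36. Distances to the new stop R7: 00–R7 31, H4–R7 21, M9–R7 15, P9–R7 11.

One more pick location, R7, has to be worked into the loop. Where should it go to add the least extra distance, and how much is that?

Adding 6 min by placing R7 on the P9–00 leg.

Insertion cost between consecutive stops i–j is d(i,R7) + d(R7,j) − d(i,j):
  between 00 and H4: 31 + 21 − 18 = 34
  between H4 and M9: 21 + 15 − 6 = 30
  between M9 and P9: 15 + 11 − 19 = 7
  between P9 and 00: 11 + 31 − 36 = 6
Cheapest insertion is between P9 and 00, adding 6.
New total = 79 + 6 = 85.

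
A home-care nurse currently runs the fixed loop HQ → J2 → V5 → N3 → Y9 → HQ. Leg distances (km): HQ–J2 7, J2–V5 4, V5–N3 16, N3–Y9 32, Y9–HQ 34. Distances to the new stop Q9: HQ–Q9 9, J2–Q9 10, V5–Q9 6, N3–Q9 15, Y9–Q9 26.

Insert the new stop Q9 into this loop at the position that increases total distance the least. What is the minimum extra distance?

+1 km — insert Q9 between Y9 and HQ.

Insertion cost between consecutive stops i–j is d(i,Q9) + d(Q9,j) − d(i,j):
  between HQ and J2: 9 + 10 − 7 = 12
  between J2 and V5: 10 + 6 − 4 = 12
  between V5 and N3: 6 + 15 − 16 = 5
  between N3 and Y9: 15 + 26 − 32 = 9
  between Y9 and HQ: 26 + 9 − 34 = 1
Cheapest insertion is between Y9 and HQ, adding 1.
New total = 93 + 1 = 94.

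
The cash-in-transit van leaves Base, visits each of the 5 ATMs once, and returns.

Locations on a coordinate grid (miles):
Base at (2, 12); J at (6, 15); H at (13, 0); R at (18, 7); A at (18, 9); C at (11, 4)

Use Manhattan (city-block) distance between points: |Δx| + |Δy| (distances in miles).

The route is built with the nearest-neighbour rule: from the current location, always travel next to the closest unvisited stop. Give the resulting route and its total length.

Total distance 62 miles via the nearest-neighbour route Base → J → C → H → R → A → Base.

At Base the remaining stops are J 7, C 17, A 19, R 21, H 23; go to J.
At J the remaining stops are C 16, A 18, R 20, H 22; go to C.
At C the remaining stops are H 6, R 10, A 12; go to H.
At H the remaining stops are R 12, A 14; go to R.
At R the remaining stops are A 2; go to A.
Return A→Base: 19.
Total = 7 + 16 + 6 + 12 + 2 + 19 = 62.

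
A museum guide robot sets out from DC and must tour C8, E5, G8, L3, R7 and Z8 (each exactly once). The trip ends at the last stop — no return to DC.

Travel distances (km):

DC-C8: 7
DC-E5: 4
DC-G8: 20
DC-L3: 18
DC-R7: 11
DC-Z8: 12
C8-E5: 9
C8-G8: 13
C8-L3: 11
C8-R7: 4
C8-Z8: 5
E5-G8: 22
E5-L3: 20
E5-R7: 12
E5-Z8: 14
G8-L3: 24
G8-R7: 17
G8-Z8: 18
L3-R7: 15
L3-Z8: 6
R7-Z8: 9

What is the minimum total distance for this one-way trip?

There are 6! = 720 possible orderings.
DC - C8 - E5 - G8 - L3 - R7 - Z8: 7+9+22+24+15+9 = 86
DC - C8 - E5 - G8 - L3 - Z8 - R7: 7+9+22+24+6+9 = 77
DC - C8 - E5 - G8 - R7 - L3 - Z8: 7+9+22+17+15+6 = 76
DC - C8 - E5 - G8 - R7 - Z8 - L3: 7+9+22+17+9+6 = 70
DC - C8 - E5 - G8 - Z8 - L3 - R7: 7+9+22+18+6+15 = 77
DC - C8 - E5 - G8 - Z8 - R7 - L3: 7+9+22+18+9+15 = 80
DC - C8 - E5 - L3 - G8 - R7 - Z8: 7+9+20+24+17+9 = 86
DC - C8 - E5 - L3 - G8 - Z8 - R7: 7+9+20+24+18+9 = 87
… (712 more)
DC - E5 - R7 - C8 - L3 - Z8 - G8: 4+12+4+11+6+18 = 55  ← best
The minimum is 55.
One shortest path: DC → E5 → R7 → C8 → L3 → Z8 → G8.

Shortest open route: 55 km.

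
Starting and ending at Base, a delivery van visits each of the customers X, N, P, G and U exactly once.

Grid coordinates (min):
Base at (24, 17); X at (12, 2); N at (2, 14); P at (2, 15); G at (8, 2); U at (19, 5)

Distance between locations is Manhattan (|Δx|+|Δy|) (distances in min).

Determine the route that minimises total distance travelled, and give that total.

There are 60 distinct closed tours to check (reversals are equivalent).
Base → X → N → P → G → U → Base: 27+22+1+19+14+17 = 100
Base → X → N → P → U → G → Base: 27+22+1+27+14+31 = 122
Base → X → N → G → P → U → Base: 27+22+18+19+27+17 = 130
Base → X → N → G → U → P → Base: 27+22+18+14+27+24 = 132
Base → X → N → U → P → G → Base: 27+22+26+27+19+31 = 152
Base → X → N → U → G → P → Base: 27+22+26+14+19+24 = 132
Base → X → P → N → G → U → Base: 27+23+1+18+14+17 = 100
Base → X → P → N → U → G → Base: 27+23+1+26+14+31 = 122
Base → X → P → G → N → U → Base: 27+23+19+18+26+17 = 130
Base → X → P → G → U → N → Base: 27+23+19+14+26+25 = 134
Base → X → P → U → N → G → Base: 27+23+27+26+18+31 = 152
Base → X → P → U → G → N → Base: 27+23+27+14+18+25 = 134
Base → X → G → N → P → U → Base: 27+4+18+1+27+17 = 94
Base → X → G → N → U → P → Base: 27+4+18+26+27+24 = 126
… (46 more)
Base → P → N → G → X → U → Base: 24+1+18+4+10+17 = 74  ← best
The minimum is 74.
One optimal route: Base → P → N → G → X → U → Base (or its reverse).

Shortest round trip = 74 min.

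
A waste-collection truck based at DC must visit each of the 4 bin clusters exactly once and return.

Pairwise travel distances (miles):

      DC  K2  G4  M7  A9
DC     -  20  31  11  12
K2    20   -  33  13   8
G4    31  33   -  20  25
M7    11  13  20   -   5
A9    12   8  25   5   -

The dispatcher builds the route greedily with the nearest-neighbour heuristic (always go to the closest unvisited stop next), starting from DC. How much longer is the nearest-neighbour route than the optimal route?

From DC: M7=11, A9=12, K2=20, G4=31 → choose M7 (11).
From M7: A9=5, K2=13, G4=20 → choose A9 (5).
From A9: K2=8, G4=25 → choose K2 (8).
From K2: G4=33 → choose G4 (33).
NN route DC → M7 → A9 → K2 → G4 → DC costs 88.
Optimal: DC → K2 → A9 → G4 → M7 → DC costs 84 (by enumerating all 12 distinct tours).
Excess = 88 − 84 = 4.

Excess over optimum: 4 miles.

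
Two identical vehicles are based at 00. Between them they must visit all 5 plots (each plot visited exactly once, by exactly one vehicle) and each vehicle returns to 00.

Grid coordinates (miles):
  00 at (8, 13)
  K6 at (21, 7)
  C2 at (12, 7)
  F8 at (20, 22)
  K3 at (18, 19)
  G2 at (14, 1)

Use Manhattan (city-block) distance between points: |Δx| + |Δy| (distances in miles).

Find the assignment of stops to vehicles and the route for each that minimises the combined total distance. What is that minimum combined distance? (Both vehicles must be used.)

Try each way of splitting the stops between the two vehicles (each non-empty) and, for each split, find the best tour for each vehicle:
  {K6} + {C2, F8, K3, G2}: 38 + 66 = 104
  {C2} + {K6, F8, K3, G2}: 20 + 68 = 88
  {K6, C2} + {F8, K3, G2}: 38 + 66 = 104
  {F8} + {K6, C2, K3, G2}: 42 + 62 = 104
  {K6, F8} + {C2, K3, G2}: 56 + 56 = 112
  {C2, F8} + {K6, K3, G2}: 54 + 62 = 116
  … (15 splits in total)
Best: vehicle 1 00 → C2 → 00 = 20; vehicle 2 00 → K3 → F8 → K6 → G2 → 00 = 68; combined 88.

Minimum combined distance: 88 miles.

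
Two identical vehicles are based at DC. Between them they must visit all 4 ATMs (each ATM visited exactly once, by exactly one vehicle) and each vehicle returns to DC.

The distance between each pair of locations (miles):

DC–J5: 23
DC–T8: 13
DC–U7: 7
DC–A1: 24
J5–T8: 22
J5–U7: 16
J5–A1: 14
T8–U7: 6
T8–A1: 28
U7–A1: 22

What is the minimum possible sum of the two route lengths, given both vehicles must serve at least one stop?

87 miles — the smallest possible combined total.

Try each way of splitting the stops between the two vehicles (each non-empty) and, for each split, find the best tour for each vehicle:
  {J5} + {T8, U7, A1}: 46 + 65 = 111
  {T8} + {J5, U7, A1}: 26 + 61 = 87
  {J5, T8} + {U7, A1}: 58 + 53 = 111
  {U7} + {J5, T8, A1}: 14 + 73 = 87
  {J5, U7} + {T8, A1}: 46 + 65 = 111
  {T8, U7} + {J5, A1}: 26 + 61 = 87
  … (7 splits in total)
Best: vehicle 1 DC → T8 → DC = 26; vehicle 2 DC → U7 → J5 → A1 → DC = 61; combined 87.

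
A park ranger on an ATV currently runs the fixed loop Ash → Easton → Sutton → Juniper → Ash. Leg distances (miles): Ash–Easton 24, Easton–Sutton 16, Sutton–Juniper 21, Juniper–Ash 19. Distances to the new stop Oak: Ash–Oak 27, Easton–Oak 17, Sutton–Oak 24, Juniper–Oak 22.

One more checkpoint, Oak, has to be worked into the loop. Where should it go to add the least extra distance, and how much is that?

Adding 20 miles by placing Oak on the Ash–Easton leg.

Insertion cost between consecutive stops i–j is d(i,Oak) + d(Oak,j) − d(i,j):
  between Ash and Easton: 27 + 17 − 24 = 20
  between Easton and Sutton: 17 + 24 − 16 = 25
  between Sutton and Juniper: 24 + 22 − 21 = 25
  between Juniper and Ash: 22 + 27 − 19 = 30
Cheapest insertion is between Ash and Easton, adding 20.
New total = 80 + 20 = 100.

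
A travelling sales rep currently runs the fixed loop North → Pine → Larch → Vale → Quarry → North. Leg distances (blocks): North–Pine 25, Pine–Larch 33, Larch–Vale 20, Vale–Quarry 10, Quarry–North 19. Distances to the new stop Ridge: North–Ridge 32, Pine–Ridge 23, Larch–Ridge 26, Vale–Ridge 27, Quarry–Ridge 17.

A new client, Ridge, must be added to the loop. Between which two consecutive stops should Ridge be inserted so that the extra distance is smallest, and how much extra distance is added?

+16 blocks — insert Ridge between Pine and Larch.

Insertion cost between consecutive stops i–j is d(i,Ridge) + d(Ridge,j) − d(i,j):
  between North and Pine: 32 + 23 − 25 = 30
  between Pine and Larch: 23 + 26 − 33 = 16
  between Larch and Vale: 26 + 27 − 20 = 33
  between Vale and Quarry: 27 + 17 − 10 = 34
  between Quarry and North: 17 + 32 − 19 = 30
Cheapest insertion is between Pine and Larch, adding 16.
New total = 107 + 16 = 123.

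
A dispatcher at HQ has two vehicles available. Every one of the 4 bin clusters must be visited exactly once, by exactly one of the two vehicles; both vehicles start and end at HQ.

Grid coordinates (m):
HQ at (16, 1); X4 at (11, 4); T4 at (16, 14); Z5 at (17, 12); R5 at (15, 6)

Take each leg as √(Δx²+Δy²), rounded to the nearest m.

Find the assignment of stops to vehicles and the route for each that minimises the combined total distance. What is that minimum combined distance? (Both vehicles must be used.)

Check every non-empty split of the stops between the two vehicles; for each half take its own optimal tour:
  {X4} + {T4, Z5, R5}: 12 + 26 = 38
  {T4} + {X4, Z5, R5}: 26 + 27 = 53
  {X4, T4} + {Z5, R5}: 30 + 22 = 52
  {Z5} + {X4, T4, R5}: 22 + 30 = 52
  {X4, Z5} + {T4, R5}: 27 + 26 = 53
  {T4, Z5} + {X4, R5}: 26 + 15 = 41
  … (7 splits in total)
Best: vehicle 1 HQ → X4 → HQ = 12; vehicle 2 HQ → T4 → Z5 → R5 → HQ = 26; combined 38.

38 m — the smallest possible combined total.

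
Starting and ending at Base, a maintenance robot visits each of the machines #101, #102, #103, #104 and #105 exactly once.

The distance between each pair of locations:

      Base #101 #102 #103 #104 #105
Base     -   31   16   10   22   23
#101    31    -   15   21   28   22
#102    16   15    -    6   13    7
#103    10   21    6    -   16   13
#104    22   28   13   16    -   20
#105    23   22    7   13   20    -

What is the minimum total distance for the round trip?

Shortest round trip = 95.

There are 60 distinct closed tours to check (reversals are equivalent).
Base-#101-#102-#103-#104-#105-Base: 31+15+6+16+20+23 = 111
Base-#101-#102-#103-#105-#104-Base: 31+15+6+13+20+22 = 107
Base-#101-#102-#104-#103-#105-Base: 31+15+13+16+13+23 = 111
Base-#101-#102-#104-#105-#103-Base: 31+15+13+20+13+10 = 102
Base-#101-#102-#105-#103-#104-Base: 31+15+7+13+16+22 = 104
Base-#101-#102-#105-#104-#103-Base: 31+15+7+20+16+10 = 99
Base-#101-#103-#102-#104-#105-Base: 31+21+6+13+20+23 = 114
Base-#101-#103-#102-#105-#104-Base: 31+21+6+7+20+22 = 107
Base-#101-#103-#104-#102-#105-Base: 31+21+16+13+7+23 = 111
Base-#101-#103-#104-#105-#102-Base: 31+21+16+20+7+16 = 111
Base-#101-#103-#105-#102-#104-Base: 31+21+13+7+13+22 = 107
Base-#101-#103-#105-#104-#102-Base: 31+21+13+20+13+16 = 114
Base-#101-#104-#102-#103-#105-Base: 31+28+13+6+13+23 = 114
Base-#101-#104-#102-#105-#103-Base: 31+28+13+7+13+10 = 102
… (46 more)
Base-#103-#101-#102-#105-#104-Base: 10+21+15+7+20+22 = 95  ← best
The minimum is 95.
One optimal route: Base → #103 → #101 → #102 → #105 → #104 → Base (or its reverse).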